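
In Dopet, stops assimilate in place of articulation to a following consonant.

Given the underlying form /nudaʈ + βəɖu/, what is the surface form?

/ʈ/ is a voiceless retroflex stop. The following trigger /β/ is bilabial, so /ʈ/ must become bilabial as well.
Changing only its place to bilabial gives [p] — the voiceless bilabial stop.

[nudapβəɖu]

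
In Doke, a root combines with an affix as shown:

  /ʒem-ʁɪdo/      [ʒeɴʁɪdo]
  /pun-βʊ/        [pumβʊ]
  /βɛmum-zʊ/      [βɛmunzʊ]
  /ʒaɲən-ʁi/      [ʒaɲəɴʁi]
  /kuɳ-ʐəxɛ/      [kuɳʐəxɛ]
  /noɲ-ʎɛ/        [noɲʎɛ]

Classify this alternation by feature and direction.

The segment that alternates is /m/, which surfaces as [ɴ] when adjacent to /ʁ/.
The change bilabial → uvular matches the place of the following /ʁ/, identifying this as place assimilation.
Manner and voice are unchanged, so the assimilation is partial, not total.
The other alternating forms pattern the same way: /n/ → [m] before /β/ (alveolar → bilabial, matching bilabial); /m/ → [n] before /z/ (bilabial → alveolar, matching alveolar); /n/ → [ɴ] before /ʁ/ (alveolar → uvular, matching uvular) — only place changes, and always toward the following segment.
Nothing changes in [kuɳʐəxɛ], [noɲʎɛ]: there the adjacent consonants already agree in place (/ɳ/ and /ʐ/ are both retroflex; /ɲ/ and /ʎ/ are both palatal), so these forms are consistent with the same rule.
Since the segment that changes precedes the conditioning segment, the assimilation is regressive.

regressive place assimilation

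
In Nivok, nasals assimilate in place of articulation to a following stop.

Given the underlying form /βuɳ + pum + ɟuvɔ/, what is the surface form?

/ɳ/ is a voiced retroflex nasal. The following trigger /p/ is bilabial, so /ɳ/ must become bilabial as well.
Changing only its place to bilabial gives [m] — the voiced bilabial nasal.
At the second juncture, /m/ likewise becomes [ɲ] adjacent to /ɟ/.

[βumpuɲɟuvɔ]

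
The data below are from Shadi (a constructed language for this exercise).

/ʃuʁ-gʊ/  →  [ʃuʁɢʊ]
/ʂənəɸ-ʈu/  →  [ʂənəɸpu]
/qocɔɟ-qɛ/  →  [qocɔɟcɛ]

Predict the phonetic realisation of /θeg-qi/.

The data show progressive place assimilation: /g/ → [ɢ] after /ʁ/; /ʈ/ → [p] after /ɸ/; /q/ → [c] after /ɟ/. In each pair only place changes, matching the preceding consonant, while manner and voice stay constant.
/q/ is a voiceless uvular stop. The preceding trigger /g/ is velar, so /q/ must become velar as well.
A voiceless velar stop is [k], so the surface segment is [k].

[θegki]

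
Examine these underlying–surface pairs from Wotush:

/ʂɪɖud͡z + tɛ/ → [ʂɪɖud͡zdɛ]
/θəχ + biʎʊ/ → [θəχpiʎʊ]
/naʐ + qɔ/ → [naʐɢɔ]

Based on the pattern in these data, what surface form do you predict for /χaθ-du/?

[χaθtu]

The data show progressive voicing assimilation: /t/ → [d] after /d͡z/; /b/ → [p] after /χ/; /q/ → [ɢ] after /ʐ/. In each pair only voicing changes, matching the preceding consonant, while place and manner stay constant.
/d/ is a voiced alveolar stop. The preceding trigger /θ/ is voiceless, so /d/ must become voiceless as well.
Changing only its voicing to voiceless gives [t] — the voiceless alveolar stop.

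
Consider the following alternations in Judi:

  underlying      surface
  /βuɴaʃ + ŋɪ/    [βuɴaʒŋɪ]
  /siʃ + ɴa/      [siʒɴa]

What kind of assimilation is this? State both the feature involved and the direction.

The segment that alternates is /ʃ/, which surfaces as [ʒ] when adjacent to /ŋ/.
The change voiceless → voiced matches the voicing of the following /ŋ/, identifying this as voicing assimilation.
Place and manner are unchanged, so the assimilation is partial, not total.
Checking the remaining alternation: /ʃ/ → [ʒ] before /ɴ/ (voiceless → voiced, matching voiced) — only voicing changes, and always toward the following segment.
The trigger is the following segment, so the direction is regressive (anticipatory).

regressive voicing assimilation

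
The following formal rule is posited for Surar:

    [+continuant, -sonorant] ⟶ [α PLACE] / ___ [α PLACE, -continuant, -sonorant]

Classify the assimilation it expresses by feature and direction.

regressive place assimilation

The shared variable α links the value of the place features (abbreviated [PLACE]) on the target to the same value on the neighbouring segment, so place is the feature that assimilates.
The conditioning segment sits to the right of the focus bar, meaning the trigger follows the segment that changes — regressive assimilation.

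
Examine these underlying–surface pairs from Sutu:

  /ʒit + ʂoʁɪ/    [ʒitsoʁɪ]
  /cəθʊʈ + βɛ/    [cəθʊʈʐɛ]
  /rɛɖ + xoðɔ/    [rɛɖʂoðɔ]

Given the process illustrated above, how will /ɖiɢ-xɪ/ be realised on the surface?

The data show progressive place assimilation: /ʂ/ → [s] after /t/; /β/ → [ʐ] after /ʈ/; /x/ → [ʂ] after /ɖ/. In each pair only place changes, matching the preceding consonant, while manner and voice stay constant.
The rule targets /x/ (voiceless velar fricative), which sits after the trigger /ɢ/ (uvular).
Changing only its place to uvular gives [χ] — the voiceless uvular fricative.

[ɖiɢχɪ]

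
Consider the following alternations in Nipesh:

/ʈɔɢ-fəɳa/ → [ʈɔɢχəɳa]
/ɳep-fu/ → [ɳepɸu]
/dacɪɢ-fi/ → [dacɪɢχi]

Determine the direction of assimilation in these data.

progressive

The segment that alternates is /f/, which surfaces as [χ] when adjacent to /ɢ/.
/f/ is labiodental while /ɢ/ is uvular; the output [χ] is uvular, matching the trigger — so the feature that spreads is place.
The same holds elsewhere in the data: /f/ → [ɸ] after /p/ (labiodental → bilabial, matching bilabial) — only place changes, and always toward the preceding segment.
The trigger is the preceding segment, so the direction is progressive (perseverative).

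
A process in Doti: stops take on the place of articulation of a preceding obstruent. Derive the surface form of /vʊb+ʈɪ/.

The rule targets /ʈ/ (voiceless retroflex stop), which sits after the trigger /b/ (bilabial).
A voiceless bilabial stop is [p], so the surface segment is [p].

[vʊbpɪ]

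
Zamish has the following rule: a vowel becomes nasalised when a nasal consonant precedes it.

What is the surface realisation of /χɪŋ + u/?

The vowel /u/ is adjacent to the preceding nasal /ŋ/, so it acquires [+nasal] and surfaces as [ũ].

[χɪŋũ]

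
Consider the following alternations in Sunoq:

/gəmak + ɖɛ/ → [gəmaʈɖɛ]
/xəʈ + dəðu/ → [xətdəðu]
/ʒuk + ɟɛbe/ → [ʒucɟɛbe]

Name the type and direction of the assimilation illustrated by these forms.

Comparing underlying and surface forms, /k/ → [ʈ] is the alternation; the neighbouring /ɖ/ is constant.
The change velar → retroflex matches the place of the following /ɖ/, identifying this as place assimilation.
Manner and voice are unchanged, so the assimilation is partial, not total.
The same holds elsewhere in the data: /ʈ/ → [t] before /d/ (retroflex → alveolar, matching alveolar); /k/ → [c] before /ɟ/ (velar → palatal, matching palatal) — only place changes, and always toward the following segment.
The trigger is the following segment, so the direction is regressive (anticipatory).

regressive place assimilation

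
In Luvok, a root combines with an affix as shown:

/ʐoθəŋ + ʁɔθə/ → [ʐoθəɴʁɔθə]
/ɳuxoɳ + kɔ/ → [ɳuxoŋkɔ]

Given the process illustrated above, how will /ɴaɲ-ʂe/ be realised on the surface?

[ɴaɳʂe]

The data show regressive place assimilation: /ŋ/ → [ɴ] before /ʁ/; /ɳ/ → [ŋ] before /k/. In each pair only place changes, matching the following consonant, while manner and voice stay constant.
/ɲ/ is a voiced palatal nasal. The following trigger /ʂ/ is retroflex, so /ɲ/ must become retroflex as well.
The voiced retroflex nasal is [ɳ], so /ɲ/ → [ɳ].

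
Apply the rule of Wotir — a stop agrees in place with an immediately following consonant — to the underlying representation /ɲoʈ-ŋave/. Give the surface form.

The rule targets /ʈ/ (voiceless retroflex stop), which sits before the trigger /ŋ/ (velar).
Changing only its place to velar gives [k] — the voiceless velar stop.

[ɲokŋave]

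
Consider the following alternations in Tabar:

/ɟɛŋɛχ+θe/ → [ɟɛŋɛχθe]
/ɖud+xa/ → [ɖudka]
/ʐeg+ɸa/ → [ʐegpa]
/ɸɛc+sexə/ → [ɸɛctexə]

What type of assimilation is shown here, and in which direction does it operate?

progressive manner assimilation

Underlying /x/ is realised as [k] next to /d/; /d/ itself does not change.
/x/ is a fricative while /d/ is a stop; the output [k] is a stop, matching the trigger — so the feature that spreads is manner.
Place and voice are unchanged, so the assimilation is partial, not total.
Checking the remaining alternations: /ɸ/ → [p] after /g/ (fricative → stop, matching a stop); /s/ → [t] after /c/ (fricative → stop, matching a stop) — only manner changes, and always toward the preceding segment.
No alternation appears in [ɟɛŋɛχθe]: there the adjacent consonants already agree in manner (/θ/ and /χ/ are both fricatives), so this form is consistent with the same rule.
Since the segment that changes follows the conditioning segment, the assimilation is progressive.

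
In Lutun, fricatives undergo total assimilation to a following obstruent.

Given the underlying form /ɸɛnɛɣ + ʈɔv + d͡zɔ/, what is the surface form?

[ɸɛnɛʈʈɔd͡zd͡zɔ]

/ɣ/ is the segment targeted by the rule; it sits immediately before /ʈ/, so it assimilates completely and surfaces as [ʈ].
At the second juncture, /v/ likewise becomes [d͡z] adjacent to /d͡z/.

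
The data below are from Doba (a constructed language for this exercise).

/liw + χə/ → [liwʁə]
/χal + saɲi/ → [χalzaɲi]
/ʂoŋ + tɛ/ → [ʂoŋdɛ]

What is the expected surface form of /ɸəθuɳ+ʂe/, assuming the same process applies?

The data show progressive voicing assimilation: /χ/ → [ʁ] after /w/; /s/ → [z] after /l/; /t/ → [d] after /ŋ/. In each pair only voicing changes, matching the preceding consonant, while place and manner stay constant.
The rule targets /ʂ/ (voiceless retroflex fricative), which sits after the trigger /ɳ/ (voiced).
A voiced retroflex fricative is [ʐ], so the surface segment is [ʐ].

[ɸəθuɳʐe]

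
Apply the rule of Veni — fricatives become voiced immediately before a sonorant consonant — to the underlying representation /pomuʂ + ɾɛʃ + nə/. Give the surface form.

[pomuʐɾɛʒnə]

The rule targets /ʂ/ (voiceless retroflex fricative), which sits before the trigger /ɾ/ (voiced).
The voiced retroflex fricative is [ʐ], so /ʂ/ → [ʐ].
The same rule applies at the second boundary: /ʃ/ → [ʒ] next to /n/.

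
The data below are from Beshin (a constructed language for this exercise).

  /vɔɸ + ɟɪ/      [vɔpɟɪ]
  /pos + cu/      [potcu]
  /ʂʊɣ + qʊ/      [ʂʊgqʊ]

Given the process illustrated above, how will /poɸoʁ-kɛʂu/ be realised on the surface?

[poɸoɢkɛʂu]

The data show regressive manner assimilation: /ɸ/ → [p] before /ɟ/; /s/ → [t] before /c/; /ɣ/ → [g] before /q/. In each pair only manner changes, matching the following consonant, while place and voice stay constant.
The rule targets /ʁ/ (voiced uvular fricative), which sits before the trigger /k/ (stop).
The voiced uvular stop is [ɢ], so /ʁ/ → [ɢ].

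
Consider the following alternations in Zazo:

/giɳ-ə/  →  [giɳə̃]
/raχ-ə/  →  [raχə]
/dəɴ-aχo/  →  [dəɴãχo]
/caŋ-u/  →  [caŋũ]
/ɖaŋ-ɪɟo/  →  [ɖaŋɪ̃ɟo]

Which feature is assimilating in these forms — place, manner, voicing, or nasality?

The vowel /ə/ surfaces as nasalised [ə̃] next to the preceding nasal /ɳ/ — it has acquired the [+nasal] feature of its neighbour.
The other forms show the same pattern: /a/ → [ã] after /ɴ/; /u/ → [ũ] after /ŋ/; /ɪ/ → [ɪ̃] after /ŋ/ — each time a vowel is nasalised next to a preceding nasal.
No change occurs in [raχə] because the vowel at the boundary is adjacent to an oral consonant, not a nasal (/ə/ next to /χ/).

nasality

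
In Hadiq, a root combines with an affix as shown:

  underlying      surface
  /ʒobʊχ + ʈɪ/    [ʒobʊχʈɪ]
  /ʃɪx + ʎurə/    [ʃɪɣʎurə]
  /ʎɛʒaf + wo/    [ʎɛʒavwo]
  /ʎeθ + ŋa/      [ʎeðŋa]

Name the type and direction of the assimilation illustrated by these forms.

The segment that alternates is /x/, which surfaces as [ɣ] when adjacent to /ʎ/.
The change voiceless → voiced matches the voicing of the following /ʎ/, identifying this as voicing assimilation.
Place and manner are unchanged, so the assimilation is partial, not total.
Checking the remaining alternations: /f/ → [v] before /w/ (voiceless → voiced, matching voiced); /θ/ → [ð] before /ŋ/ (voiceless → voiced, matching voiced) — only voicing changes, and always toward the following segment.
No alternation appears in [ʒobʊχʈɪ]: there the adjacent consonants already agree in voicing (/χ/ and /ʈ/ are both voiceless), so this form is consistent with the same rule.
The trigger is the following segment, so the direction is regressive (anticipatory).

regressive voicing assimilation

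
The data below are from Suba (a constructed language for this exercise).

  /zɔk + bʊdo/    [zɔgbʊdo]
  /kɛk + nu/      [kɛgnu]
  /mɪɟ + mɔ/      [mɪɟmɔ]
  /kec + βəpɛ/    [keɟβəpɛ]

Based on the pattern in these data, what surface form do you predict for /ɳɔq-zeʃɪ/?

[ɳɔɢzeʃɪ]

The data show regressive voicing assimilation: /k/ → [g] before /b/; /k/ → [g] before /n/; /c/ → [ɟ] before /β/. In each pair only voicing changes, matching the following consonant, while place and manner stay constant.
Nothing changes in [mɪɟmɔ]: there the adjacent consonants already agree in voicing (/ɟ/ and /m/ are both voiced), so this form is consistent with the same rule.
/q/ is a voiceless uvular stop. The following trigger /z/ is voiced, so /q/ must become voiced as well.
A voiced uvular stop is [ɢ], so the surface segment is [ɢ].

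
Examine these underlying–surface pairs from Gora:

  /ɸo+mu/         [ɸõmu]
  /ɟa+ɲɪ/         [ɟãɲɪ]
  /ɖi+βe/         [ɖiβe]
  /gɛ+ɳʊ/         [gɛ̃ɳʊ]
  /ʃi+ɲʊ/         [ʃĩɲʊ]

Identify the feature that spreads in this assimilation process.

The vowel /o/ surfaces as nasalised [õ] next to the following nasal /m/ — it has acquired the [+nasal] feature of its neighbour.
Likewise in the remaining data: /a/ → [ã] before /ɲ/; /ɛ/ → [ɛ̃] before /ɳ/; /i/ → [ĩ] before /ɲ/ — each time a vowel is nasalised next to a following nasal.
No change occurs in [ɖiβe] because the vowel at the boundary is adjacent to an oral consonant, not a nasal (/i/ next to /β/).

nasality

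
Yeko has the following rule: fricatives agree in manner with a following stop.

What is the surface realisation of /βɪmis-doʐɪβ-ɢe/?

/s/ is a voiceless alveolar fricative. The following trigger /d/ is a stop, so /s/ must become a stop as well.
The voiceless alveolar stop is [t], so /s/ → [t].
The same rule applies at the second boundary: /β/ → [b] next to /ɢ/.

[βɪmitdoʐɪbɢe]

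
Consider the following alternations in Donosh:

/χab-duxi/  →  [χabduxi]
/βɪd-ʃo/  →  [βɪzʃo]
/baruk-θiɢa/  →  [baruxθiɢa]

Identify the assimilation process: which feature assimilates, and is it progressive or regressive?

The segment that alternates is /d/, which surfaces as [z] when adjacent to /ʃ/.
The change stop → fricative matches the manner of the following /ʃ/, identifying this as manner assimilation.
Place and voice are unchanged, so the assimilation is partial, not total.
Checking the remaining alternation: /k/ → [x] before /θ/ (stop → fricative, matching a fricative) — only manner changes, and always toward the following segment.
Nothing changes in [χabduxi]: there the adjacent consonants already agree in manner (/b/ and /d/ are both stops), so this form is consistent with the same rule.
Since the segment that changes precedes the conditioning segment, the assimilation is regressive.

regressive manner assimilation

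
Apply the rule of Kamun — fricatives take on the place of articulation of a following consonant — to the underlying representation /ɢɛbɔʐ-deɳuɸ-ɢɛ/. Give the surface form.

[ɢɛbɔzdeɳuχɢɛ]

The rule targets /ʐ/ (voiced retroflex fricative), which sits before the trigger /d/ (alveolar).
The voiced alveolar fricative is [z], so /ʐ/ → [z].
At the second juncture, /ɸ/ likewise becomes [χ] adjacent to /ɢ/.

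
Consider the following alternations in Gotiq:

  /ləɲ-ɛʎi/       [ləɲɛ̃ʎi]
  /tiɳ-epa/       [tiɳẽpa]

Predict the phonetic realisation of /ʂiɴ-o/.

[ʂiɴõ]

The data show progressive nasality assimilation (vowel nasalisation): /ɛ/ → [ɛ̃] after /ɲ/; /e/ → [ẽ] after /ɳ/ — a vowel is nasalised by an immediately preceding nasal consonant.
/o/ sits next to the nasal /ɴ/ and is therefore nasalised to [õ].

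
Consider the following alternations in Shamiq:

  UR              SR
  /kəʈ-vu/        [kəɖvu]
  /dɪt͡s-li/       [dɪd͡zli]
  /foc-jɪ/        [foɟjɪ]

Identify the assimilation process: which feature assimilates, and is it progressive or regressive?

The segment that alternates is /ʈ/, which surfaces as [ɖ] when adjacent to /v/.
The change voiceless → voiced matches the voicing of the following /v/, identifying this as voicing assimilation.
Place and manner are unchanged, so the assimilation is partial, not total.
The other alternating forms pattern the same way: /t͡s/ → [d͡z] before /l/ (voiceless → voiced, matching voiced); /c/ → [ɟ] before /j/ (voiceless → voiced, matching voiced) — only voicing changes, and always toward the following segment.
The trigger is the following segment, so the direction is regressive (anticipatory).

regressive voicing assimilation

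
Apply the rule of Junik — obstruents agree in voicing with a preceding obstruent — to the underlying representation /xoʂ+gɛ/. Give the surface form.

The rule targets /g/ (voiced velar stop), which sits after the trigger /ʂ/ (voiceless).
Changing only its voicing to voiceless gives [k] — the voiceless velar stop.

[xoʂkɛ]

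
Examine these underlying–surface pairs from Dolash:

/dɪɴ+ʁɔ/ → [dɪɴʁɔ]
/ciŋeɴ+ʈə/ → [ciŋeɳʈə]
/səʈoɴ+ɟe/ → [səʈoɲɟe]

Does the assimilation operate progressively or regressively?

The segment that alternates is /ɴ/, which surfaces as [ɳ] when adjacent to /ʈ/.
The change uvular → retroflex matches the place of the following /ʈ/, identifying this as place assimilation.
The other alternating form patterns the same way: /ɴ/ → [ɲ] before /ɟ/ (uvular → palatal, matching palatal) — only place changes, and always toward the following segment.
No alternation appears in [dɪɴʁɔ]: there the adjacent consonants already agree in place (/ɴ/ and /ʁ/ are both uvular), so this form is consistent with the same rule.
Since the segment that changes precedes the conditioning segment, the assimilation is regressive.

regressive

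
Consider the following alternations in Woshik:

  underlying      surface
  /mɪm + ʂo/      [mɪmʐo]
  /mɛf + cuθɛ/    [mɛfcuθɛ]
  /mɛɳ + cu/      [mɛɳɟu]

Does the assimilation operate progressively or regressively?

progressive

Comparing underlying and surface forms, /ʂ/ → [ʐ] is the alternation; the neighbouring /m/ is constant.
/ʂ/ is voiceless while /m/ is voiced; the output [ʐ] is voiced, matching the trigger — so the feature that spreads is voicing.
Checking the remaining alternation: /c/ → [ɟ] after /ɳ/ (voiceless → voiced, matching voiced) — only voicing changes, and always toward the preceding segment.
Nothing changes in [mɛfcuθɛ]: there the adjacent consonants already agree in voicing (/c/ and /f/ are both voiceless), so this form is consistent with the same rule.
The trigger is the preceding segment, so the direction is progressive (perseverative).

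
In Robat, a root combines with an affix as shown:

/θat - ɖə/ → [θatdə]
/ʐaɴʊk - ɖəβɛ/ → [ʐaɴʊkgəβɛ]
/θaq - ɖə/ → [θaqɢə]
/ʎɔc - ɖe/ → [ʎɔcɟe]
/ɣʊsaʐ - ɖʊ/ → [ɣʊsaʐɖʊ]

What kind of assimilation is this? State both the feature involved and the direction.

Underlying /ɖ/ is realised as [d] next to /t/; /t/ itself does not change.
The change retroflex → alveolar matches the place of the preceding /t/, identifying this as place assimilation.
Manner and voice are unchanged, so the assimilation is partial, not total.
The same holds elsewhere in the data: /ɖ/ → [g] after /k/ (retroflex → velar, matching velar); /ɖ/ → [ɢ] after /q/ (retroflex → uvular, matching uvular); /ɖ/ → [ɟ] after /c/ (retroflex → palatal, matching palatal) — only place changes, and always toward the preceding segment.
Nothing changes in [ɣʊsaʐɖʊ]: there the adjacent consonants already agree in place (/ɖ/ and /ʐ/ are both retroflex), so this form is consistent with the same rule.
Since the segment that changes follows the conditioning segment, the assimilation is progressive.

progressive place assimilation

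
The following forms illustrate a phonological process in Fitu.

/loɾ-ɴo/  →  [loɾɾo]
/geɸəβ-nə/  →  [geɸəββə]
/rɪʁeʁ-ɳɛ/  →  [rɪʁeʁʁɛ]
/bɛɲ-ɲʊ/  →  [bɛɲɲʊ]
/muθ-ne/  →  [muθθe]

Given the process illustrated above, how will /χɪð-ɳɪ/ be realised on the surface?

[χɪððɪ]

The data show progressive total assimilation (/ɴ/ → [ɾ] after /ɾ/; /n/ → [β] after /β/; /ɳ/ → [ʁ] after /ʁ/; /n/ → [θ] after /θ/): in every case the target segment becomes identical to its preceding neighbour, copying more than a single feature.
In [bɛɲɲʊ] the two consonants at the boundary are already identical (/ɲ/ + /ɲ/), so the rule applies vacuously and nothing changes.
/ɳ/ is the segment targeted by the rule; it sits immediately after /ð/, so it assimilates completely and surfaces as [ð].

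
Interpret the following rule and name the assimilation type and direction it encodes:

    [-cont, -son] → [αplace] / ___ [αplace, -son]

regressive place assimilation

The rule copies the place features (abbreviated [place]) from the environment onto the target, so the assimilating feature is place.
The conditioning segment sits to the right of the focus bar, meaning the trigger follows the segment that changes — regressive assimilation.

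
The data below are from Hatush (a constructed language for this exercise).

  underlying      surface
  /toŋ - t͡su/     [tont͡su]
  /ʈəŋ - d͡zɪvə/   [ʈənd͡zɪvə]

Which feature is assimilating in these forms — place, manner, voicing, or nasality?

place

Underlying /ŋ/ is realised as [n] next to /t͡s/; /t͡s/ itself does not change.
The change velar → alveolar matches the place of the following /t͡s/, identifying this as place assimilation.
Checking the remaining alternation: /ŋ/ → [n] before /d͡z/ (velar → alveolar, matching alveolar) — only place changes, and always toward the following segment.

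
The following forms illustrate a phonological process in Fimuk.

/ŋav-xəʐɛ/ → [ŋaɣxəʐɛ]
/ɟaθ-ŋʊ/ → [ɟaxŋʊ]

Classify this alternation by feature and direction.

The segment that alternates is /v/, which surfaces as [ɣ] when adjacent to /x/.
/v/ is labiodental while /x/ is velar; the output [ɣ] is velar, matching the trigger — so the feature that spreads is place.
Manner and voice are unchanged, so the assimilation is partial, not total.
The other alternating form patterns the same way: /θ/ → [x] before /ŋ/ (dental → velar, matching velar) — only place changes, and always toward the following segment.
Since the segment that changes precedes the conditioning segment, the assimilation is regressive.

regressive place assimilation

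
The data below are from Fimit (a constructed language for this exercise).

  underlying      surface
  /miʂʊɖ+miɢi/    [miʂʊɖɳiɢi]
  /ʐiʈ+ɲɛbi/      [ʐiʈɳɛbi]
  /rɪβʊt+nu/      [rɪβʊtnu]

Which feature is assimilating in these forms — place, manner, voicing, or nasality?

place

The segment that alternates is /m/, which surfaces as [ɳ] when adjacent to /ɖ/.
The change bilabial → retroflex matches the place of the preceding /ɖ/, identifying this as place assimilation.
The same holds elsewhere in the data: /ɲ/ → [ɳ] after /ʈ/ (palatal → retroflex, matching retroflex) — only place changes, and always toward the preceding segment.
No alternation appears in [rɪβʊtnu]: there the adjacent consonants already agree in place (/n/ and /t/ are both alveolar), so this form is consistent with the same rule.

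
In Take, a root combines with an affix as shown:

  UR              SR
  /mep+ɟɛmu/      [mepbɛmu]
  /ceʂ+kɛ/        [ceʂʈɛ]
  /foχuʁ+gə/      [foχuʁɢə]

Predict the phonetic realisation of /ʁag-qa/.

[ʁagka]

The data show progressive place assimilation: /ɟ/ → [b] after /p/; /k/ → [ʈ] after /ʂ/; /g/ → [ɢ] after /ʁ/. In each pair only place changes, matching the preceding consonant, while manner and voice stay constant.
The rule targets /q/ (voiceless uvular stop), which sits after the trigger /g/ (velar).
A voiceless velar stop is [k], so the surface segment is [k].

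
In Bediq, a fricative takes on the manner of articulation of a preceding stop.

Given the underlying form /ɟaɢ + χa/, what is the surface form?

The rule targets /χ/ (voiceless uvular fricative), which sits after the trigger /ɢ/ (stop).
Changing only its manner to stop gives [q] — the voiceless uvular stop.

[ɟaɢqa]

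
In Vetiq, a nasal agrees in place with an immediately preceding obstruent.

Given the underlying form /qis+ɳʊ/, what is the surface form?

[qisnʊ]

The rule targets /ɳ/ (voiced retroflex nasal), which sits after the trigger /s/ (alveolar).
The voiced alveolar nasal is [n], so /ɳ/ → [n].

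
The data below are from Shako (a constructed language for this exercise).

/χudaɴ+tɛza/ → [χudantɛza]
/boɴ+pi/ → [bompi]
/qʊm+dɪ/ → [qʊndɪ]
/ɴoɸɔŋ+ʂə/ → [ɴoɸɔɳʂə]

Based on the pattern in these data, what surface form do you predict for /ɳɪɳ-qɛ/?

[ɳɪɴqɛ]

The data show regressive place assimilation: /ɴ/ → [n] before /t/; /ɴ/ → [m] before /p/; /m/ → [n] before /d/; /ŋ/ → [ɳ] before /ʂ/. In each pair only place changes, matching the following consonant, while manner and voice stay constant.
The rule targets /ɳ/ (voiced retroflex nasal), which sits before the trigger /q/ (uvular).
Changing only its place to uvular gives [ɴ] — the voiced uvular nasal.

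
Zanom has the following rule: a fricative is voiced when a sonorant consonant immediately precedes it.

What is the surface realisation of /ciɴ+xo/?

[ciɴɣo]

The rule targets /x/ (voiceless velar fricative), which sits after the trigger /ɴ/ (voiced).
Changing only its voicing to voiced gives [ɣ] — the voiced velar fricative.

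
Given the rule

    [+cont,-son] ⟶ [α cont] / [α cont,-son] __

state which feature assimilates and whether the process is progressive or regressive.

The rule copies [cont] (continuancy) from the environment onto the target fricatives; since [±cont] encodes the stop/fricative manner contrast, the assimilating dimension is manner.
The conditioning segment sits to the left of the focus bar, meaning the trigger precedes the segment that changes — progressive assimilation.

progressive manner assimilation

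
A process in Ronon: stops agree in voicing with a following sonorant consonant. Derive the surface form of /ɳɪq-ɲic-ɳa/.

[ɳɪɢɲiɟɳa]

The rule targets /q/ (voiceless uvular stop), which sits before the trigger /ɲ/ (voiced).
The voiced uvular stop is [ɢ], so /q/ → [ɢ].
At the second juncture, /c/ likewise becomes [ɟ] adjacent to /ɳ/.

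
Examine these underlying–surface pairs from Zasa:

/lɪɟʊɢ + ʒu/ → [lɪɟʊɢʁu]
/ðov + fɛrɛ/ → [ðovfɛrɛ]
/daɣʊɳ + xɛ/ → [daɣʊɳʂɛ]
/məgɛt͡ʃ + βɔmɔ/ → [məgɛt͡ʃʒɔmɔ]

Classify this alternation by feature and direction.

progressive place assimilation

Underlying /ʒ/ is realised as [ʁ] next to /ɢ/; /ɢ/ itself does not change.
The change postalveolar → uvular matches the place of the preceding /ɢ/, identifying this as place assimilation.
Manner and voice are unchanged, so the assimilation is partial, not total.
The other alternating forms pattern the same way: /x/ → [ʂ] after /ɳ/ (velar → retroflex, matching retroflex); /β/ → [ʒ] after /t͡ʃ/ (bilabial → postalveolar, matching postalveolar) — only place changes, and always toward the preceding segment.
No alternation appears in [ðovfɛrɛ]: there the adjacent consonants already agree in place (/f/ and /v/ are both labiodental), so this form is consistent with the same rule.
Since the segment that changes follows the conditioning segment, the assimilation is progressive.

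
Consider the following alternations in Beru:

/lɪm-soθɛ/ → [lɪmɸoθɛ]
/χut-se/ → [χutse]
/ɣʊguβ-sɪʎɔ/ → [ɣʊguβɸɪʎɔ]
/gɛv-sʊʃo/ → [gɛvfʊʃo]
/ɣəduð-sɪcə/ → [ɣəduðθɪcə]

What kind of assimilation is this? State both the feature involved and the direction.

progressive place assimilation

Comparing underlying and surface forms, /s/ → [ɸ] is the alternation; the neighbouring /m/ is constant.
The change alveolar → bilabial matches the place of the preceding /m/, identifying this as place assimilation.
Manner and voice are unchanged, so the assimilation is partial, not total.
The other alternating forms pattern the same way: /s/ → [ɸ] after /β/ (alveolar → bilabial, matching bilabial); /s/ → [f] after /v/ (alveolar → labiodental, matching labiodental); /s/ → [θ] after /ð/ (alveolar → dental, matching dental) — only place changes, and always toward the preceding segment.
Nothing changes in [χutse]: there the adjacent consonants already agree in place (/s/ and /t/ are both alveolar), so this form is consistent with the same rule.
Since the segment that changes follows the conditioning segment, the assimilation is progressive.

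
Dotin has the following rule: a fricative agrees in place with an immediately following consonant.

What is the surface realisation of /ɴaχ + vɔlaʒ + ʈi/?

[ɴafvɔlaʐʈi]

/χ/ is a voiceless uvular fricative. The following trigger /v/ is labiodental, so /χ/ must become labiodental as well.
The voiceless labiodental fricative is [f], so /χ/ → [f].
The same rule applies at the second boundary: /ʒ/ → [ʐ] next to /ʈ/.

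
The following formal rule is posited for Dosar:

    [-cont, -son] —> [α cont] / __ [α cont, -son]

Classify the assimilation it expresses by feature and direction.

The rule copies [cont] (continuancy) from the environment onto the target stops; since [±cont] encodes the stop/fricative manner contrast, the assimilating dimension is manner.
The conditioning segment sits to the right of the focus bar, meaning the trigger follows the segment that changes — regressive assimilation.

regressive manner assimilation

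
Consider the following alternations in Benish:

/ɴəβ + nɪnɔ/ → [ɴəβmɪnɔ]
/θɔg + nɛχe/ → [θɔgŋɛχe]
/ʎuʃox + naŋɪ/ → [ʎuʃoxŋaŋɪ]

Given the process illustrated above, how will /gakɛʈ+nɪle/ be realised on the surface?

[gakɛʈɳɪle]

The data show progressive place assimilation: /n/ → [m] after /β/; /n/ → [ŋ] after /g/; /n/ → [ŋ] after /x/. In each pair only place changes, matching the preceding consonant, while manner and voice stay constant.
The rule targets /n/ (voiced alveolar nasal), which sits after the trigger /ʈ/ (retroflex).
Changing only its place to retroflex gives [ɳ] — the voiced retroflex nasal.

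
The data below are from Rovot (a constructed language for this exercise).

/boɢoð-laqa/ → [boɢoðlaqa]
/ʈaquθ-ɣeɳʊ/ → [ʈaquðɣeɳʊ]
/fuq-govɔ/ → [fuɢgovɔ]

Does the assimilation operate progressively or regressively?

regressive

Underlying /θ/ is realised as [ð] next to /ɣ/; /ɣ/ itself does not change.
The change voiceless → voiced matches the voicing of the following /ɣ/, identifying this as voicing assimilation.
The other alternating form patterns the same way: /q/ → [ɢ] before /g/ (voiceless → voiced, matching voiced) — only voicing changes, and always toward the following segment.
No alternation appears in [boɢoðlaqa]: there the adjacent consonants already agree in voicing (/ð/ and /l/ are both voiced), so this form is consistent with the same rule.
Since the segment that changes precedes the conditioning segment, the assimilation is regressive.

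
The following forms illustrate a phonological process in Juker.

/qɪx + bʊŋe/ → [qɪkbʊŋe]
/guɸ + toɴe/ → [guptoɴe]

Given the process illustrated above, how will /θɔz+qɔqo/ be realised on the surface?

[θɔdqɔqo]

The data show regressive manner assimilation: /x/ → [k] before /b/; /ɸ/ → [p] before /t/. In each pair only manner changes, matching the following consonant, while place and voice stay constant.
The rule targets /z/ (voiced alveolar fricative), which sits before the trigger /q/ (stop).
Changing only its manner to stop gives [d] — the voiced alveolar stop.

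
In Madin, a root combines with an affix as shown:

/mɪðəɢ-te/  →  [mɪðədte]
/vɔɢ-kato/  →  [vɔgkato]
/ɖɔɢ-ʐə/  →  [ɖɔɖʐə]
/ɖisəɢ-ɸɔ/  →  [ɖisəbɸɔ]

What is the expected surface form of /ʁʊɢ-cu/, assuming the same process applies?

[ʁʊɟcu]

The data show regressive place assimilation: /ɢ/ → [d] before /t/; /ɢ/ → [g] before /k/; /ɢ/ → [ɖ] before /ʐ/; /ɢ/ → [b] before /ɸ/. In each pair only place changes, matching the following consonant, while manner and voice stay constant.
The rule targets /ɢ/ (voiced uvular stop), which sits before the trigger /c/ (palatal).
The voiced palatal stop is [ɟ], so /ɢ/ → [ɟ].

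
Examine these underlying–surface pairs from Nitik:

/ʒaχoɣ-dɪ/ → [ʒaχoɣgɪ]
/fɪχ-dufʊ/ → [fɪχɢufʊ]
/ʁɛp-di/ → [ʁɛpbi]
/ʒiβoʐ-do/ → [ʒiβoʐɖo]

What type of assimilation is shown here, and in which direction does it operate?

progressive place assimilation

Underlying /d/ is realised as [g] next to /ɣ/; /ɣ/ itself does not change.
The change alveolar → velar matches the place of the preceding /ɣ/, identifying this as place assimilation.
Manner and voice are unchanged, so the assimilation is partial, not total.
The other alternating forms pattern the same way: /d/ → [ɢ] after /χ/ (alveolar → uvular, matching uvular); /d/ → [b] after /p/ (alveolar → bilabial, matching bilabial); /d/ → [ɖ] after /ʐ/ (alveolar → retroflex, matching retroflex) — only place changes, and always toward the preceding segment.
The trigger is the preceding segment, so the direction is progressive (perseverative).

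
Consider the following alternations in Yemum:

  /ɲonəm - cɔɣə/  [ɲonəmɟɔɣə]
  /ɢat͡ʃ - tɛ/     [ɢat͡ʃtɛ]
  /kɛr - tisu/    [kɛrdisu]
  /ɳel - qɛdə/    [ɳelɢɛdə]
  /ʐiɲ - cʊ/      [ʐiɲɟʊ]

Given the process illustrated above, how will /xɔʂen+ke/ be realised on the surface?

The data show progressive voicing assimilation: /c/ → [ɟ] after /m/; /t/ → [d] after /r/; /q/ → [ɢ] after /l/; /c/ → [ɟ] after /ɲ/. In each pair only voicing changes, matching the preceding consonant, while place and manner stay constant.
Nothing changes in [ɢat͡ʃtɛ]: there the adjacent consonants already agree in voicing (/t/ and /t͡ʃ/ are both voiceless), so this form is consistent with the same rule.
The rule targets /k/ (voiceless velar stop), which sits after the trigger /n/ (voiced).
The voiced velar stop is [g], so /k/ → [g].

[xɔʂenge]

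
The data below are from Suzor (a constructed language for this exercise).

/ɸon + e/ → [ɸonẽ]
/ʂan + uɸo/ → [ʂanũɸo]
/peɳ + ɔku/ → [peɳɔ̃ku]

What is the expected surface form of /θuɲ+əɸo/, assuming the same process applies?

The data show progressive nasality assimilation (vowel nasalisation): /e/ → [ẽ] after /n/; /u/ → [ũ] after /n/; /ɔ/ → [ɔ̃] after /ɳ/ — a vowel is nasalised by an immediately preceding nasal consonant.
The vowel /ə/ is adjacent to the preceding nasal /ɲ/, so it acquires [+nasal] and surfaces as [ə̃].

[θuɲə̃ɸo]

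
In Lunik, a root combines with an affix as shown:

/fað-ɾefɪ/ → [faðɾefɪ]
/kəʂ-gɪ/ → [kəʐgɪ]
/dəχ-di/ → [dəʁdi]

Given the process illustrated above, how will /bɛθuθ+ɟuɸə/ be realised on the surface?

[bɛθuðɟuɸə]

The data show regressive voicing assimilation: /ʂ/ → [ʐ] before /g/; /χ/ → [ʁ] before /d/. In each pair only voicing changes, matching the following consonant, while place and manner stay constant.
Nothing changes in [faðɾefɪ]: there the adjacent consonants already agree in voicing (/ð/ and /ɾ/ are both voiced), so this form is consistent with the same rule.
The rule targets /θ/ (voiceless dental fricative), which sits before the trigger /ɟ/ (voiced).
The voiced dental fricative is [ð], so /θ/ → [ð].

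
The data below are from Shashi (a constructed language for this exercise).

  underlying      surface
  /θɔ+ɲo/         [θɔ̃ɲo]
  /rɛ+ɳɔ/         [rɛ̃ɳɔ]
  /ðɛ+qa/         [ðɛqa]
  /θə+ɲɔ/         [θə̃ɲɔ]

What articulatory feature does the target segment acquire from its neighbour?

nasality

The vowel /ɔ/ surfaces as nasalised [ɔ̃] next to the following nasal /ɲ/ — it has acquired the [+nasal] feature of its neighbour.
The other forms show the same pattern: /ɛ/ → [ɛ̃] before /ɳ/; /ə/ → [ə̃] before /ɲ/ — each time a vowel is nasalised next to a following nasal.
No change occurs in [ðɛqa] because the vowel at the boundary is adjacent to an oral consonant, not a nasal (/ɛ/ next to /q/).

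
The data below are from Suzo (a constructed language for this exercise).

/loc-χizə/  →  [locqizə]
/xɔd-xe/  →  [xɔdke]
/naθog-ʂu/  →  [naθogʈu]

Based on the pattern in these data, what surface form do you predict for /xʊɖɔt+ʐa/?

The data show progressive manner assimilation: /χ/ → [q] after /c/; /x/ → [k] after /d/; /ʂ/ → [ʈ] after /g/. In each pair only manner changes, matching the preceding consonant, while place and voice stay constant.
/ʐ/ is a voiced retroflex fricative. The preceding trigger /t/ is a stop, so /ʐ/ must become a stop as well.
A voiced retroflex stop is [ɖ], so the surface segment is [ɖ].

[xʊɖɔtɖa]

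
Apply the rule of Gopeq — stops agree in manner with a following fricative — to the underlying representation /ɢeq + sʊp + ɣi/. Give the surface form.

The rule targets /q/ (voiceless uvular stop), which sits before the trigger /s/ (fricative).
The voiceless uvular fricative is [χ], so /q/ → [χ].
At the second juncture, /p/ likewise becomes [ɸ] adjacent to /ɣ/.

[ɢeχsʊɸɣi]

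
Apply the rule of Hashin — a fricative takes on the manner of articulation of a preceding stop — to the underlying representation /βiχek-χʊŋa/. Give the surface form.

/χ/ is a voiceless uvular fricative. The preceding trigger /k/ is a stop, so /χ/ must become a stop as well.
Changing only its manner to stop gives [q] — the voiceless uvular stop.

[βiχekqʊŋa]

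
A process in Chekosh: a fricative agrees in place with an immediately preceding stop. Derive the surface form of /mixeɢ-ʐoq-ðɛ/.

/ʐ/ is a voiced retroflex fricative. The preceding trigger /ɢ/ is uvular, so /ʐ/ must become uvular as well.
The voiced uvular fricative is [ʁ], so /ʐ/ → [ʁ].
At the second juncture, /ð/ likewise becomes [ʁ] adjacent to /q/.

[mixeɢʁoqʁɛ]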